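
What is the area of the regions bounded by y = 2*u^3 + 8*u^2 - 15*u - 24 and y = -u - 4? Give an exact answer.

937/6

Set the curves equal: 2*u^3 + 8*u^2 - 15*u - 24 = -u - 4, so 2*u^3 + 8*u^2 - 14*u - 20 = 0, which factors as 2*(u - 2)*(u + 1)*(u + 5) = 0. The curves meet at u = -5, -1, 2.
On [-5, -1], y = 2*u^3 + 8*u^2 - 15*u - 24 is on top; that piece has area ∫[-5,-1] (2*u^3 + 8*u^2 - 14*u - 20) du = 320/3.
On [-1, 2], y = -u - 4 is on top; that piece has area ∫[-1,2] (-(2*u^3 + 8*u^2 - 14*u - 20)) du = 99/2.
Total enclosed area = 320/3 + 99/2 = 937/6.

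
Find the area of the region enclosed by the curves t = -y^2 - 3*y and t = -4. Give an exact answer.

Both boundary curves give t as a function of y, so integrate with respect to y. Setting them equal: -y^2 - 3*y + 4 = 0, i.e. -(y - 1)*(y + 4) = 0, so they meet at y = -4, 1.
For y in [-4, 1], t = -y^2 - 3*y is on the right; area = ∫[-4,1] (-y^2 - 3*y + 4) dy = 125/6.

125/6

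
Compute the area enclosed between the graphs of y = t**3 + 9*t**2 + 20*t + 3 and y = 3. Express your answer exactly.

Set the curves equal: t**3 + 9*t**2 + 20*t + 3 = 3, so t**3 + 9*t**2 + 20*t = 0, which factors as t*(t + 4)*(t + 5) = 0. The curves meet at t = -5, -4, 0.
On [-5, -4], y = t**3 + 9*t**2 + 20*t + 3 is on top; that piece has area ∫[-5,-4] (t**3 + 9*t**2 + 20*t) dt = 3/4.
On [-4, 0], y = 3 is on top; that piece has area ∫[-4,0] (-(t**3 + 9*t**2 + 20*t)) dt = 32.
Total enclosed area = 3/4 + 32 = 131/4.

131/4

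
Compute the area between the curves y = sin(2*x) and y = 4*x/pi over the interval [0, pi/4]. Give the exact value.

1/2 - pi/8

On [0, pi/4], (sin(2*x)) - (4*x/pi) = -4*x/pi + sin(2*x) is ≥ 0 throughout, so the area is a single integral of |-4*x/pi + sin(2*x)|.
∫[0,pi/4] (-4*x/pi + sin(2*x)) dx = 1/2 - pi/8.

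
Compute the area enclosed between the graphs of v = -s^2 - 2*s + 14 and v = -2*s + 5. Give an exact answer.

36

Set the curves equal: -s^2 - 2*s + 14 = -2*s + 5, so -s^2 + 9 = 0, which factors as -(s - 3)*(s + 3) = 0. The curves meet at s = -3, 3.
On [-3, 3], v = -s^2 - 2*s + 14 is on top; that piece has area ∫[-3,3] (-s^2 + 9) ds = 36.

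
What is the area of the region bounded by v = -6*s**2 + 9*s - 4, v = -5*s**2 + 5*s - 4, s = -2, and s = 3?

The difference (-6*s**2 + 9*s - 4) - (-5*s**2 + 5*s - 4) = -s**2 + 4*s changes sign at s = 0 inside [-2, 3], so split the integral there.
∫[-2,0] (-s**2 + 4*s) ds = -32/3; the area of that piece is 32/3.
∫[0,3] (-s**2 + 4*s) ds = 9.
Total area = 32/3 + 9 = 59/3.

59/3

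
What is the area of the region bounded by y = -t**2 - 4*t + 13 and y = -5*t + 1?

Set the curves equal: -t**2 - 4*t + 13 = -5*t + 1, so -t**2 + t + 12 = 0, which factors as -(t - 4)*(t + 3) = 0. The curves meet at t = -3, 4.
On [-3, 4], y = -t**2 - 4*t + 13 is on top; that piece has area ∫[-3,4] (-t**2 + t + 12) dt = 343/6.

343/6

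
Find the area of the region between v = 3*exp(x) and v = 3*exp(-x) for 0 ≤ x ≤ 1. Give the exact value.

On [0, 1], (3*exp(x)) - (3*exp(-x)) = 3*exp(x) - 3*exp(-x) is ≥ 0 throughout, so the area is a single integral of |3*exp(x) - 3*exp(-x)|.
∫[0,1] (3*exp(x) - 3*exp(-x)) dx = -6 + 3*exp(-1) + 3*exp(1).

-6 + 3*exp(-1) + 3*exp(1)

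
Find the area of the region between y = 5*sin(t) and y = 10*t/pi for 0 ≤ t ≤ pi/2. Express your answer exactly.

5 - 5*pi/4

On [0, pi/2], (5*sin(t)) - (10*t/pi) = -10*t/pi + 5*sin(t) is ≥ 0 throughout, so the area is a single integral of |-10*t/pi + 5*sin(t)|.
∫[0,pi/2] (-10*t/pi + 5*sin(t)) dt = 5 - 5*pi/4.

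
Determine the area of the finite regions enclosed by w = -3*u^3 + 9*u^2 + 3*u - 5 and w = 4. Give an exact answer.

Set the curves equal: -3*u^3 + 9*u^2 + 3*u - 5 = 4, so -3*u^3 + 9*u^2 + 3*u - 9 = 0, which factors as -3*(u - 3)*(u - 1)*(u + 1) = 0. The curves meet at u = -1, 1, 3.
On [-1, 1], w = 4 is on top; that piece has area ∫[-1,1] (-(-3*u^3 + 9*u^2 + 3*u - 9)) du = 12.
On [1, 3], w = -3*u^3 + 9*u^2 + 3*u - 5 is on top; that piece has area ∫[1,3] (-3*u^3 + 9*u^2 + 3*u - 9) du = 12.
Total enclosed area = 12 + 12 = 24.

24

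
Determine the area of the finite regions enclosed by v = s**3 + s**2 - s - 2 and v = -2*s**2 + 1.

8

Set the curves equal: s**3 + s**2 - s - 2 = -2*s**2 + 1, so s**3 + 3*s**2 - s - 3 = 0, which factors as (s - 1)*(s + 1)*(s + 3) = 0. The curves meet at s = -3, -1, 1.
On [-3, -1], v = s**3 + s**2 - s - 2 is on top; that piece has area ∫[-3,-1] (s**3 + 3*s**2 - s - 3) ds = 4.
On [-1, 1], v = -2*s**2 + 1 is on top; that piece has area ∫[-1,1] (-(s**3 + 3*s**2 - s - 3)) ds = 4.
Total enclosed area = 4 + 4 = 8.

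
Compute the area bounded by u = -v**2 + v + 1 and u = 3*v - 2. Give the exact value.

Both boundary curves give u as a function of v, so integrate with respect to v. Setting them equal: -v**2 - 2*v + 3 = 0, i.e. -(v - 1)*(v + 3) = 0, so they meet at v = -3, 1.
For v in [-3, 1], u = -v**2 + v + 1 is on the right; area = ∫[-3,1] (-v**2 - 2*v + 3) dv = 32/3.

32/3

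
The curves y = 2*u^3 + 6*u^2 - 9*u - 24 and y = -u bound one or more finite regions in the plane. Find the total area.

Set the curves equal: 2*u^3 + 6*u^2 - 9*u - 24 = -u, so 2*u^3 + 6*u^2 - 8*u - 24 = 0, which factors as 2*(u - 2)*(u + 2)*(u + 3) = 0. The curves meet at u = -3, -2, 2.
On [-3, -2], y = 2*u^3 + 6*u^2 - 9*u - 24 is on top; that piece has area ∫[-3,-2] (2*u^3 + 6*u^2 - 8*u - 24) du = 3/2.
On [-2, 2], y = -u is on top; that piece has area ∫[-2,2] (-(2*u^3 + 6*u^2 - 8*u - 24)) du = 64.
Total enclosed area = 3/2 + 64 = 131/2.

131/2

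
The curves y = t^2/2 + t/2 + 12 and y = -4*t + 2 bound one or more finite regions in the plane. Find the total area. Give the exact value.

Set the curves equal: t^2/2 + t/2 + 12 = -4*t + 2, so t^2/2 + 9*t/2 + 10 = 0, which factors as (t + 4)*(t + 5)/2 = 0. The curves meet at t = -5, -4.
On [-5, -4], y = -4*t + 2 is on top; that piece has area ∫[-5,-4] (-(t^2/2 + 9*t/2 + 10)) dt = 1/12.

1/12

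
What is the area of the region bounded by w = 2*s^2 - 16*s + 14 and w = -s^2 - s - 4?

Set the curves equal: 2*s^2 - 16*s + 14 = -s^2 - s - 4, so 3*s^2 - 15*s + 18 = 0, which factors as 3*(s - 3)*(s - 2) = 0. The curves meet at s = 2, 3.
On [2, 3], w = -s^2 - s - 4 is on top; that piece has area ∫[2,3] (-(3*s^2 - 15*s + 18)) ds = 1/2.

1/2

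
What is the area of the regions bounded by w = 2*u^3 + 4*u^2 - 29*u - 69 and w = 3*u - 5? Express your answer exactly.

Set the curves equal: 2*u^3 + 4*u^2 - 29*u - 69 = 3*u - 5, so 2*u^3 + 4*u^2 - 32*u - 64 = 0, which factors as 2*(u - 4)*(u + 2)*(u + 4) = 0. The curves meet at u = -4, -2, 4.
On [-4, -2], w = 2*u^3 + 4*u^2 - 29*u - 69 is on top; that piece has area ∫[-4,-2] (2*u^3 + 4*u^2 - 32*u - 64) du = 56/3.
On [-2, 4], w = 3*u - 5 is on top; that piece has area ∫[-2,4] (-(2*u^3 + 4*u^2 - 32*u - 64)) du = 360.
Total enclosed area = 56/3 + 360 = 1136/3.

1136/3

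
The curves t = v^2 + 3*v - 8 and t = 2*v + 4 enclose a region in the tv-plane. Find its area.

Both boundary curves give t as a function of v, so integrate with respect to v. Setting them equal: v^2 + v - 12 = 0, i.e. (v - 3)*(v + 4) = 0, so they meet at v = -4, 3.
For v in [-4, 3], t = v^2 + 3*v - 8 is on the left; area = ∫[-4,3] (-(v^2 + v - 12)) dv = 343/6.

343/6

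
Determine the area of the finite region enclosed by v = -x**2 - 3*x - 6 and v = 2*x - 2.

Set the curves equal: -x**2 - 3*x - 6 = 2*x - 2, so -x**2 - 5*x - 4 = 0, which factors as -(x + 1)*(x + 4) = 0. The curves meet at x = -4, -1.
On [-4, -1], v = -x**2 - 3*x - 6 is on top; that piece has area ∫[-4,-1] (-x**2 - 5*x - 4) dx = 9/2.

9/2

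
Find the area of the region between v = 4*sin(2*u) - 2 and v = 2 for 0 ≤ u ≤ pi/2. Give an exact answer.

On [0, pi/2], (4*sin(2*u) - 2) - (2) = 4*sin(2*u) - 4 is ≤ 0 throughout, so the area is a single integral of |4*sin(2*u) - 4|.
∫[0,pi/2] (4*sin(2*u) - 4) du = 4 - 2*pi; the area of that piece is -4 + 2*pi.

-4 + 2*pi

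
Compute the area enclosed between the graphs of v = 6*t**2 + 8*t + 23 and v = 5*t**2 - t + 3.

Set the curves equal: 6*t**2 + 8*t + 23 = 5*t**2 - t + 3, so t**2 + 9*t + 20 = 0, which factors as (t + 4)*(t + 5) = 0. The curves meet at t = -5, -4.
On [-5, -4], v = 5*t**2 - t + 3 is on top; that piece has area ∫[-5,-4] (-(t**2 + 9*t + 20)) dt = 1/6.

1/6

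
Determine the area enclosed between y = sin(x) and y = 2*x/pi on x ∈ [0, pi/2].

1 - pi/4

On [0, pi/2], (sin(x)) - (2*x/pi) = -2*x/pi + sin(x) is ≥ 0 throughout, so the area is a single integral of |-2*x/pi + sin(x)|.
∫[0,pi/2] (-2*x/pi + sin(x)) dx = 1 - pi/4.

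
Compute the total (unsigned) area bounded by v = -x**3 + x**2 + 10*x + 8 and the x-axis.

443/6

The curve meets the x-axis where -x**3 + x**2 + 10*x + 8 = 0, i.e. -(x - 4)*(x + 1)*(x + 2) = 0, at x = -2, -1, 4.
On [-2, -1] the curve lies below the axis; ∫[-2,-1] (-x**3 + x**2 + 10*x + 8) dx = -11/12, giving area 11/12.
On [-1, 4] the curve lies above the axis; ∫[-1,4] (-x**3 + x**2 + 10*x + 8) dx = 875/12, giving area 875/12.
Total area = 11/12 + 875/12 = 443/6.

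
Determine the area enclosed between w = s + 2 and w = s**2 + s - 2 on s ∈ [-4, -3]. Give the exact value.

On [-4, -3], (s + 2) - (s**2 + s - 2) = -s**2 + 4 is ≤ 0 throughout, so the area is a single integral of |-s**2 + 4|.
∫[-4,-3] (-s**2 + 4) ds = -25/3; the area of that piece is 25/3.

25/3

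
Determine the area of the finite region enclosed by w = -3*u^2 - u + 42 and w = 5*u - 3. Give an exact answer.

Set the curves equal: -3*u^2 - u + 42 = 5*u - 3, so -3*u^2 - 6*u + 45 = 0, which factors as -3*(u - 3)*(u + 5) = 0. The curves meet at u = -5, 3.
On [-5, 3], w = -3*u^2 - u + 42 is on top; that piece has area ∫[-5,3] (-3*u^2 - 6*u + 45) du = 256.

256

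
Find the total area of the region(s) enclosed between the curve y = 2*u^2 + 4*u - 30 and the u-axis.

512/3

The curve meets the u-axis where 2*u^2 + 4*u - 30 = 0, i.e. 2*(u - 3)*(u + 5) = 0, at u = -5, 3.
On [-5, 3] the curve lies below the axis; ∫[-5,3] (2*u^2 + 4*u - 30) du = -512/3, giving area 512/3.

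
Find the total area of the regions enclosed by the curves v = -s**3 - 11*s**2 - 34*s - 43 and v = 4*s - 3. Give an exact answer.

Set the curves equal: -s**3 - 11*s**2 - 34*s - 43 = 4*s - 3, so -s**3 - 11*s**2 - 38*s - 40 = 0, which factors as -(s + 2)*(s + 4)*(s + 5) = 0. The curves meet at s = -5, -4, -2.
On [-5, -4], v = 4*s - 3 is on top; that piece has area ∫[-5,-4] (-(-s**3 - 11*s**2 - 38*s - 40)) ds = 5/12.
On [-4, -2], v = -s**3 - 11*s**2 - 34*s - 43 is on top; that piece has area ∫[-4,-2] (-s**3 - 11*s**2 - 38*s - 40) ds = 8/3.
Total enclosed area = 5/12 + 8/3 = 37/12.

37/12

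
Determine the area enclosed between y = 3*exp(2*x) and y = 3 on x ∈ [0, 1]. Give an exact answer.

On [0, 1], (3*exp(2*x)) - (3) = 3*exp(2*x) - 3 is ≥ 0 throughout, so the area is a single integral of |3*exp(2*x) - 3|.
∫[0,1] (3*exp(2*x) - 3) dx = -9/2 + 3*exp(2)/2.

-9/2 + 3*exp(2)/2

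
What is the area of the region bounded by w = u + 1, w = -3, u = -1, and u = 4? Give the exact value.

55/2

On [-1, 4], (u + 1) - (-3) = u + 4 is ≥ 0 throughout, so the area is a single integral of |u + 4|.
∫[-1,4] (u + 4) du = 55/2.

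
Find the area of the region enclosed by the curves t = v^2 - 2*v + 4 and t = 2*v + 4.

Both boundary curves give t as a function of v, so integrate with respect to v. Setting them equal: v^2 - 4*v = 0, i.e. v*(v - 4) = 0, so they meet at v = 0, 4.
For v in [0, 4], t = v^2 - 2*v + 4 is on the left; area = ∫[0,4] (-(v^2 - 4*v)) dv = 32/3.

32/3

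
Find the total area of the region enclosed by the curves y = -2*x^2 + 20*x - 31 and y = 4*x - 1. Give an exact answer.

8/3

Set the curves equal: -2*x^2 + 20*x - 31 = 4*x - 1, so -2*x^2 + 16*x - 30 = 0, which factors as -2*(x - 5)*(x - 3) = 0. The curves meet at x = 3, 5.
On [3, 5], y = -2*x^2 + 20*x - 31 is on top; that piece has area ∫[3,5] (-2*x^2 + 16*x - 30) dx = 8/3.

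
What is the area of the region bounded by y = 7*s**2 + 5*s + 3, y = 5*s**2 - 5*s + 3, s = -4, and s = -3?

31/3

On [-4, -3], (7*s**2 + 5*s + 3) - (5*s**2 - 5*s + 3) = 2*s**2 + 10*s is ≤ 0 throughout, so the area is a single integral of |2*s**2 + 10*s|.
∫[-4,-3] (2*s**2 + 10*s) ds = -31/3; the area of that piece is 31/3.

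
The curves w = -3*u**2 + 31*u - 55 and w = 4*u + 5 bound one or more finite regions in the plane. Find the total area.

Set the curves equal: -3*u**2 + 31*u - 55 = 4*u + 5, so -3*u**2 + 27*u - 60 = 0, which factors as -3*(u - 5)*(u - 4) = 0. The curves meet at u = 4, 5.
On [4, 5], w = -3*u**2 + 31*u - 55 is on top; that piece has area ∫[4,5] (-3*u**2 + 27*u - 60) du = 1/2.

1/2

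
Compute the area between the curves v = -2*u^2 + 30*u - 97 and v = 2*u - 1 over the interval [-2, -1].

428/3

On [-2, -1], (-2*u^2 + 30*u - 97) - (2*u - 1) = -2*u^2 + 28*u - 96 is ≤ 0 throughout, so the area is a single integral of |-2*u^2 + 28*u - 96|.
∫[-2,-1] (-2*u^2 + 28*u - 96) du = -428/3; the area of that piece is 428/3.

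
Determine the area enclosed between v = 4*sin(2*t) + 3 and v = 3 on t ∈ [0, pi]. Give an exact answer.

8

The difference (4*sin(2*t) + 3) - (3) = 4*sin(2*t) changes sign at t = pi/2 inside [0, pi], so split the integral there.
∫[0,pi/2] (4*sin(2*t)) dt = 4.
∫[pi/2,pi] (4*sin(2*t)) dt = -4; the area of that piece is 4.
Total area = 4 + 4 = 8.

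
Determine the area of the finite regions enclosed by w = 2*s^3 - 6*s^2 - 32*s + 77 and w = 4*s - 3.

Set the curves equal: 2*s^3 - 6*s^2 - 32*s + 77 = 4*s - 3, so 2*s^3 - 6*s^2 - 36*s + 80 = 0, which factors as 2*(s - 5)*(s - 2)*(s + 4) = 0. The curves meet at s = -4, 2, 5.
On [-4, 2], w = 2*s^3 - 6*s^2 - 32*s + 77 is on top; that piece has area ∫[-4,2] (2*s^3 - 6*s^2 - 36*s + 80) ds = 432.
On [2, 5], w = 4*s - 3 is on top; that piece has area ∫[2,5] (-(2*s^3 - 6*s^2 - 36*s + 80)) ds = 135/2.
Total enclosed area = 432 + 135/2 = 999/2.

999/2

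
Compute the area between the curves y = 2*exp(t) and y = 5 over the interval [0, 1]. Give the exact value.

The difference (2*exp(t)) - (5) = 2*exp(t) - 5 changes sign at t = log(5/2) inside [0, 1], so split the integral there.
∫[0,log(5/2)] (2*exp(t) - 5) dt = log(32/3125) + 3; the area of that piece is -3 + log(3125/32).
∫[log(5/2),1] (2*exp(t) - 5) dt = -10 - 5*log(2) + 2*exp(1) + 5*log(5).
Total area = (-3 + log(3125/32)) + (-10 - 5*log(2) + 2*exp(1) + 5*log(5)) = -13 - 10*log(2) + 2*exp(1) + 10*log(5).

-13 - 10*log(2) + 2*exp(1) + 10*log(5)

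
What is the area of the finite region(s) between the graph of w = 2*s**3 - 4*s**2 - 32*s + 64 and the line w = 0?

The curve meets the s-axis where 2*s**3 - 4*s**2 - 32*s + 64 = 0, i.e. 2*(s - 4)*(s - 2)*(s + 4) = 0, at s = -4, 2, 4.
On [-4, 2] the curve lies above the axis; ∫[-4,2] (2*s**3 - 4*s**2 - 32*s + 64) ds = 360, giving area 360.
On [2, 4] the curve lies below the axis; ∫[2,4] (2*s**3 - 4*s**2 - 32*s + 64) ds = -56/3, giving area 56/3.
Total area = 360 + 56/3 = 1136/3.

1136/3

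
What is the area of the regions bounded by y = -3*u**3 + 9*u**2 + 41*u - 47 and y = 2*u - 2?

Set the curves equal: -3*u**3 + 9*u**2 + 41*u - 47 = 2*u - 2, so -3*u**3 + 9*u**2 + 39*u - 45 = 0, which factors as -3*(u - 5)*(u - 1)*(u + 3) = 0. The curves meet at u = -3, 1, 5.
On [-3, 1], y = 2*u - 2 is on top; that piece has area ∫[-3,1] (-(-3*u**3 + 9*u**2 + 39*u - 45)) du = 192.
On [1, 5], y = -3*u**3 + 9*u**2 + 41*u - 47 is on top; that piece has area ∫[1,5] (-3*u**3 + 9*u**2 + 39*u - 45) du = 192.
Total enclosed area = 192 + 192 = 384.

384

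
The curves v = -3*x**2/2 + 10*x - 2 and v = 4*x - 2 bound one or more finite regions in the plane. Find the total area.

16

Set the curves equal: -3*x**2/2 + 10*x - 2 = 4*x - 2, so -3*x**2/2 + 6*x = 0, which factors as -3*x*(x - 4)/2 = 0. The curves meet at x = 0, 4.
On [0, 4], v = -3*x**2/2 + 10*x - 2 is on top; that piece has area ∫[0,4] (-3*x**2/2 + 6*x) dx = 16.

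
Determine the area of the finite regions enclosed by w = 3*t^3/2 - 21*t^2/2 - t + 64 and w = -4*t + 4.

1741/8

Set the curves equal: 3*t^3/2 - 21*t^2/2 - t + 64 = -4*t + 4, so 3*t^3/2 - 21*t^2/2 + 3*t + 60 = 0, which factors as 3*(t - 5)*(t - 4)*(t + 2)/2 = 0. The curves meet at t = -2, 4, 5.
On [-2, 4], w = 3*t^3/2 - 21*t^2/2 - t + 64 is on top; that piece has area ∫[-2,4] (3*t^3/2 - 21*t^2/2 + 3*t + 60) dt = 216.
On [4, 5], w = -4*t + 4 is on top; that piece has area ∫[4,5] (-(3*t^3/2 - 21*t^2/2 + 3*t + 60)) dt = 13/8.
Total enclosed area = 216 + 13/8 = 1741/8.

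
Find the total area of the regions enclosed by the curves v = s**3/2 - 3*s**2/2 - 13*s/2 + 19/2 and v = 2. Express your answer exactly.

Set the curves equal: s**3/2 - 3*s**2/2 - 13*s/2 + 19/2 = 2, so s**3/2 - 3*s**2/2 - 13*s/2 + 15/2 = 0, which factors as (s - 5)*(s - 1)*(s + 3)/2 = 0. The curves meet at s = -3, 1, 5.
On [-3, 1], v = s**3/2 - 3*s**2/2 - 13*s/2 + 19/2 is on top; that piece has area ∫[-3,1] (s**3/2 - 3*s**2/2 - 13*s/2 + 15/2) ds = 32.
On [1, 5], v = 2 is on top; that piece has area ∫[1,5] (-(s**3/2 - 3*s**2/2 - 13*s/2 + 15/2)) ds = 32.
Total enclosed area = 32 + 32 = 64.

64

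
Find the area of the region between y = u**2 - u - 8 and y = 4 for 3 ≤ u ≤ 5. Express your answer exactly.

7

The difference (u**2 - u - 8) - (4) = u**2 - u - 12 changes sign at u = 4 inside [3, 5], so split the integral there.
∫[3,4] (u**2 - u - 12) du = -19/6; the area of that piece is 19/6.
∫[4,5] (u**2 - u - 12) du = 23/6.
Total area = 19/6 + 23/6 = 7.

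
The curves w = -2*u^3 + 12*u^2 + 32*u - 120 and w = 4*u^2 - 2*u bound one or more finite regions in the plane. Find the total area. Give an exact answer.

Set the curves equal: -2*u^3 + 12*u^2 + 32*u - 120 = 4*u^2 - 2*u, so -2*u^3 + 8*u^2 + 34*u - 120 = 0, which factors as -2*(u - 5)*(u - 3)*(u + 4) = 0. The curves meet at u = -4, 3, 5.
On [-4, 3], w = 4*u^2 - 2*u is on top; that piece has area ∫[-4,3] (-(-2*u^3 + 8*u^2 + 34*u - 120)) du = 3773/6.
On [3, 5], w = -2*u^3 + 12*u^2 + 32*u - 120 is on top; that piece has area ∫[3,5] (-2*u^3 + 8*u^2 + 34*u - 120) du = 64/3.
Total enclosed area = 3773/6 + 64/3 = 3901/6.

3901/6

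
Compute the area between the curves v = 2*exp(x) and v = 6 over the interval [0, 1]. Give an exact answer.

8 - 2*exp(1)

On [0, 1], (2*exp(x)) - (6) = 2*exp(x) - 6 is ≤ 0 throughout, so the area is a single integral of |2*exp(x) - 6|.
∫[0,1] (2*exp(x) - 6) dx = -8 + 2*exp(1); the area of that piece is 8 - 2*exp(1).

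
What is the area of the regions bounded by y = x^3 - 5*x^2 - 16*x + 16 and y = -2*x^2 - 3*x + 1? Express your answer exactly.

128

Set the curves equal: x^3 - 5*x^2 - 16*x + 16 = -2*x^2 - 3*x + 1, so x^3 - 3*x^2 - 13*x + 15 = 0, which factors as (x - 5)*(x - 1)*(x + 3) = 0. The curves meet at x = -3, 1, 5.
On [-3, 1], y = x^3 - 5*x^2 - 16*x + 16 is on top; that piece has area ∫[-3,1] (x^3 - 3*x^2 - 13*x + 15) dx = 64.
On [1, 5], y = -2*x^2 - 3*x + 1 is on top; that piece has area ∫[1,5] (-(x^3 - 3*x^2 - 13*x + 15)) dx = 64.
Total enclosed area = 64 + 64 = 128.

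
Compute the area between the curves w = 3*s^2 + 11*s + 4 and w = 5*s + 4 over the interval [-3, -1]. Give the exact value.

6

The difference (3*s^2 + 11*s + 4) - (5*s + 4) = 3*s^2 + 6*s changes sign at s = -2 inside [-3, -1], so split the integral there.
∫[-3,-2] (3*s^2 + 6*s) ds = 4.
∫[-2,-1] (3*s^2 + 6*s) ds = -2; the area of that piece is 2.
Total area = 4 + 2 = 6.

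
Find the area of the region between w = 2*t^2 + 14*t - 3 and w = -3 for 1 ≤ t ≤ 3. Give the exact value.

220/3

On [1, 3], (2*t^2 + 14*t - 3) - (-3) = 2*t^2 + 14*t is ≥ 0 throughout, so the area is a single integral of |2*t^2 + 14*t|.
∫[1,3] (2*t^2 + 14*t) dt = 220/3.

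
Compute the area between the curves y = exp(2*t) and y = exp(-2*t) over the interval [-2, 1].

The difference (exp(2*t)) - (exp(-2*t)) = exp(2*t) - exp(-2*t) changes sign at t = 0 inside [-2, 1], so split the integral there.
∫[-2,0] (exp(2*t) - exp(-2*t)) dt = -exp(4)/2 - exp(-4)/2 + 1; the area of that piece is -1 + exp(-4)/2 + exp(4)/2.
∫[0,1] (exp(2*t) - exp(-2*t)) dt = -1 + exp(-2)/2 + exp(2)/2.
Total area = (-1 + exp(-4)/2 + exp(4)/2) + (-1 + exp(-2)/2 + exp(2)/2) = -2 + exp(-4)/2 + exp(-2)/2 + exp(2)/2 + exp(4)/2.

-2 + exp(-4)/2 + exp(-2)/2 + exp(2)/2 + exp(4)/2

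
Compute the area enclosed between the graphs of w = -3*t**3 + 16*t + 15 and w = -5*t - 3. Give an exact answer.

393/4

Set the curves equal: -3*t**3 + 16*t + 15 = -5*t - 3, so -3*t**3 + 21*t + 18 = 0, which factors as -3*(t - 3)*(t + 1)*(t + 2) = 0. The curves meet at t = -2, -1, 3.
On [-2, -1], w = -5*t - 3 is on top; that piece has area ∫[-2,-1] (-(-3*t**3 + 21*t + 18)) dt = 9/4.
On [-1, 3], w = -3*t**3 + 16*t + 15 is on top; that piece has area ∫[-1,3] (-3*t**3 + 21*t + 18) dt = 96.
Total enclosed area = 9/4 + 96 = 393/4.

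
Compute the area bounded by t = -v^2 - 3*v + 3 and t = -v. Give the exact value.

32/3

Both boundary curves give t as a function of v, so integrate with respect to v. Setting them equal: -v^2 - 2*v + 3 = 0, i.e. -(v - 1)*(v + 3) = 0, so they meet at v = -3, 1.
For v in [-3, 1], t = -v^2 - 3*v + 3 is on the right; area = ∫[-3,1] (-v^2 - 2*v + 3) dv = 32/3.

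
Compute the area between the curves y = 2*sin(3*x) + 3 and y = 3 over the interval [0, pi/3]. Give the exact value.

4/3

On [0, pi/3], (2*sin(3*x) + 3) - (3) = 2*sin(3*x) is ≥ 0 throughout, so the area is a single integral of |2*sin(3*x)|.
∫[0,pi/3] (2*sin(3*x)) dx = 4/3.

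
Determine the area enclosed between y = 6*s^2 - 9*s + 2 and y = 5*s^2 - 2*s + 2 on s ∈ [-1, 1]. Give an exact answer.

7

The difference (6*s^2 - 9*s + 2) - (5*s^2 - 2*s + 2) = s^2 - 7*s changes sign at s = 0 inside [-1, 1], so split the integral there.
∫[-1,0] (s^2 - 7*s) ds = 23/6.
∫[0,1] (s^2 - 7*s) ds = -19/6; the area of that piece is 19/6.
Total area = 23/6 + 19/6 = 7.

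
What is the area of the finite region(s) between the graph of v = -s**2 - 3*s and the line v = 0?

The curve meets the s-axis where -s**2 - 3*s = 0, i.e. -s*(s + 3) = 0, at s = -3, 0.
On [-3, 0] the curve lies above the axis; ∫[-3,0] (-s**2 - 3*s) ds = 9/2, giving area 9/2.

9/2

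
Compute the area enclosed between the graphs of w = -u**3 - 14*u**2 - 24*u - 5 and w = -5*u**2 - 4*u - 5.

Set the curves equal: -u**3 - 14*u**2 - 24*u - 5 = -5*u**2 - 4*u - 5, so -u**3 - 9*u**2 - 20*u = 0, which factors as -u*(u + 4)*(u + 5) = 0. The curves meet at u = -5, -4, 0.
On [-5, -4], w = -5*u**2 - 4*u - 5 is on top; that piece has area ∫[-5,-4] (-(-u**3 - 9*u**2 - 20*u)) du = 3/4.
On [-4, 0], w = -u**3 - 14*u**2 - 24*u - 5 is on top; that piece has area ∫[-4,0] (-u**3 - 9*u**2 - 20*u) du = 32.
Total enclosed area = 3/4 + 32 = 131/4.

131/4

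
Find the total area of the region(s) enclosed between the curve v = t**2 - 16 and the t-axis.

The curve meets the t-axis where t**2 - 16 = 0, i.e. (t - 4)*(t + 4) = 0, at t = -4, 4.
On [-4, 4] the curve lies below the axis; ∫[-4,4] (t**2 - 16) dt = -256/3, giving area 256/3.

256/3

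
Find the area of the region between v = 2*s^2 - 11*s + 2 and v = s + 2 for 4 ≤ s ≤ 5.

On [4, 5], (2*s^2 - 11*s + 2) - (s + 2) = 2*s^2 - 12*s is ≤ 0 throughout, so the area is a single integral of |2*s^2 - 12*s|.
∫[4,5] (2*s^2 - 12*s) ds = -40/3; the area of that piece is 40/3.

40/3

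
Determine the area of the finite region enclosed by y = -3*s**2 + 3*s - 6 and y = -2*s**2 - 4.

Set the curves equal: -3*s**2 + 3*s - 6 = -2*s**2 - 4, so -s**2 + 3*s - 2 = 0, which factors as -(s - 2)*(s - 1) = 0. The curves meet at s = 1, 2.
On [1, 2], y = -3*s**2 + 3*s - 6 is on top; that piece has area ∫[1,2] (-s**2 + 3*s - 2) ds = 1/6.

1/6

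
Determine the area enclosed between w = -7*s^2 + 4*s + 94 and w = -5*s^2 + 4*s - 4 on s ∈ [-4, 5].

On [-4, 5], (-7*s^2 + 4*s + 94) - (-5*s^2 + 4*s - 4) = -2*s^2 + 98 is ≥ 0 throughout, so the area is a single integral of |-2*s^2 + 98|.
∫[-4,5] (-2*s^2 + 98) ds = 756.

756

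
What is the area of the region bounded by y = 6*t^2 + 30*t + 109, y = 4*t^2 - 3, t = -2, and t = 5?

3563/3

On [-2, 5], (6*t^2 + 30*t + 109) - (4*t^2 - 3) = 2*t^2 + 30*t + 112 is ≥ 0 throughout, so the area is a single integral of |2*t^2 + 30*t + 112|.
∫[-2,5] (2*t^2 + 30*t + 112) dt = 3563/3.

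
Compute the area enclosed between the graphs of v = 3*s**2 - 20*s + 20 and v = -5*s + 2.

1/2

Set the curves equal: 3*s**2 - 20*s + 20 = -5*s + 2, so 3*s**2 - 15*s + 18 = 0, which factors as 3*(s - 3)*(s - 2) = 0. The curves meet at s = 2, 3.
On [2, 3], v = -5*s + 2 is on top; that piece has area ∫[2,3] (-(3*s**2 - 15*s + 18)) ds = 1/2.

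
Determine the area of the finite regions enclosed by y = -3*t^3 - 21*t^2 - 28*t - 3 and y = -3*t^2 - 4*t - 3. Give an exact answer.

24

Set the curves equal: -3*t^3 - 21*t^2 - 28*t - 3 = -3*t^2 - 4*t - 3, so -3*t^3 - 18*t^2 - 24*t = 0, which factors as -3*t*(t + 2)*(t + 4) = 0. The curves meet at t = -4, -2, 0.
On [-4, -2], y = -3*t^2 - 4*t - 3 is on top; that piece has area ∫[-4,-2] (-(-3*t^3 - 18*t^2 - 24*t)) dt = 12.
On [-2, 0], y = -3*t^3 - 21*t^2 - 28*t - 3 is on top; that piece has area ∫[-2,0] (-3*t^3 - 18*t^2 - 24*t) dt = 12.
Total enclosed area = 12 + 12 = 24.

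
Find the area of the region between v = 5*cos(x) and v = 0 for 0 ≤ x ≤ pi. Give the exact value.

The difference (5*cos(x)) - (0) = 5*cos(x) changes sign at x = pi/2 inside [0, pi], so split the integral there.
∫[0,pi/2] (5*cos(x)) dx = 5.
∫[pi/2,pi] (5*cos(x)) dx = -5; the area of that piece is 5.
Total area = 5 + 5 = 10.

10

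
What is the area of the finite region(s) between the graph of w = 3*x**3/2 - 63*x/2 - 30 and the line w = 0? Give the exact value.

2997/8

The curve meets the x-axis where 3*x**3/2 - 63*x/2 - 30 = 0, i.e. 3*(x - 5)*(x + 1)*(x + 4)/2 = 0, at x = -4, -1, 5.
On [-4, -1] the curve lies above the axis; ∫[-4,-1] (3*x**3/2 - 63*x/2 - 30) dx = 405/8, giving area 405/8.
On [-1, 5] the curve lies below the axis; ∫[-1,5] (3*x**3/2 - 63*x/2 - 30) dx = -324, giving area 324.
Total area = 405/8 + 324 = 2997/8.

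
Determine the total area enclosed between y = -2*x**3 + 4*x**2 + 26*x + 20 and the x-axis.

The curve meets the x-axis where -2*x**3 + 4*x**2 + 26*x + 20 = 0, i.e. -2*(x - 5)*(x + 1)*(x + 2) = 0, at x = -2, -1, 5.
On [-2, -1] the curve lies below the axis; ∫[-2,-1] (-2*x**3 + 4*x**2 + 26*x + 20) dx = -13/6, giving area 13/6.
On [-1, 5] the curve lies above the axis; ∫[-1,5] (-2*x**3 + 4*x**2 + 26*x + 20) dx = 288, giving area 288.
Total area = 13/6 + 288 = 1741/6.

1741/6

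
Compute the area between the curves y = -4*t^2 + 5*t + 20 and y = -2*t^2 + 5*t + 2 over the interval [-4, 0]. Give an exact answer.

128/3

The difference (-4*t^2 + 5*t + 20) - (-2*t^2 + 5*t + 2) = -2*t^2 + 18 changes sign at t = -3 inside [-4, 0], so split the integral there.
∫[-4,-3] (-2*t^2 + 18) dt = -20/3; the area of that piece is 20/3.
∫[-3,0] (-2*t^2 + 18) dt = 36.
Total area = 20/3 + 36 = 128/3.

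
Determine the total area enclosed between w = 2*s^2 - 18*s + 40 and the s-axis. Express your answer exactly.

1/3

The curve meets the s-axis where 2*s^2 - 18*s + 40 = 0, i.e. 2*(s - 5)*(s - 4) = 0, at s = 4, 5.
On [4, 5] the curve lies below the axis; ∫[4,5] (2*s^2 - 18*s + 40) ds = -1/3, giving area 1/3.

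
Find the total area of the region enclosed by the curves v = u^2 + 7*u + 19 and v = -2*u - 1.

Set the curves equal: u^2 + 7*u + 19 = -2*u - 1, so u^2 + 9*u + 20 = 0, which factors as (u + 4)*(u + 5) = 0. The curves meet at u = -5, -4.
On [-5, -4], v = -2*u - 1 is on top; that piece has area ∫[-5,-4] (-(u^2 + 9*u + 20)) du = 1/6.

1/6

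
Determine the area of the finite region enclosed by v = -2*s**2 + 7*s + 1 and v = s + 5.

Set the curves equal: -2*s**2 + 7*s + 1 = s + 5, so -2*s**2 + 6*s - 4 = 0, which factors as -2*(s - 2)*(s - 1) = 0. The curves meet at s = 1, 2.
On [1, 2], v = -2*s**2 + 7*s + 1 is on top; that piece has area ∫[1,2] (-2*s**2 + 6*s - 4) ds = 1/3.

1/3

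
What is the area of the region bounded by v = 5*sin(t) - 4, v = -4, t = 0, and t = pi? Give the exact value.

10

On [0, pi], (5*sin(t) - 4) - (-4) = 5*sin(t) is ≥ 0 throughout, so the area is a single integral of |5*sin(t)|.
∫[0,pi] (5*sin(t)) dt = 10.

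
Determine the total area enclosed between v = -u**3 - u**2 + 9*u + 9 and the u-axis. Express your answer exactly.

148/3

The curve meets the u-axis where -u**3 - u**2 + 9*u + 9 = 0, i.e. -(u - 3)*(u + 1)*(u + 3) = 0, at u = -3, -1, 3.
On [-3, -1] the curve lies below the axis; ∫[-3,-1] (-u**3 - u**2 + 9*u + 9) du = -20/3, giving area 20/3.
On [-1, 3] the curve lies above the axis; ∫[-1,3] (-u**3 - u**2 + 9*u + 9) du = 128/3, giving area 128/3.
Total area = 20/3 + 128/3 = 148/3.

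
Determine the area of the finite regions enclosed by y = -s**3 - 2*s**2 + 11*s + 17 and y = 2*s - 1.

443/6

Set the curves equal: -s**3 - 2*s**2 + 11*s + 17 = 2*s - 1, so -s**3 - 2*s**2 + 9*s + 18 = 0, which factors as -(s - 3)*(s + 2)*(s + 3) = 0. The curves meet at s = -3, -2, 3.
On [-3, -2], y = 2*s - 1 is on top; that piece has area ∫[-3,-2] (-(-s**3 - 2*s**2 + 9*s + 18)) ds = 11/12.
On [-2, 3], y = -s**3 - 2*s**2 + 11*s + 17 is on top; that piece has area ∫[-2,3] (-s**3 - 2*s**2 + 9*s + 18) ds = 875/12.
Total enclosed area = 11/12 + 875/12 = 443/6.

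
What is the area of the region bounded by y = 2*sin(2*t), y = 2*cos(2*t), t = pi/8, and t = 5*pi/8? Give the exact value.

On [pi/8, 5*pi/8], (2*sin(2*t)) - (2*cos(2*t)) = 2*sin(2*t) - 2*cos(2*t) is ≥ 0 throughout, so the area is a single integral of |2*sin(2*t) - 2*cos(2*t)|.
∫[pi/8,5*pi/8] (2*sin(2*t) - 2*cos(2*t)) dt = 2*sqrt(2).

2*sqrt(2)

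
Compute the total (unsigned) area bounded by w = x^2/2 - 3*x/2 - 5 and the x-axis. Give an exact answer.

The curve meets the x-axis where x^2/2 - 3*x/2 - 5 = 0, i.e. (x - 5)*(x + 2)/2 = 0, at x = -2, 5.
On [-2, 5] the curve lies below the axis; ∫[-2,5] (x^2/2 - 3*x/2 - 5) dx = -343/12, giving area 343/12.

343/12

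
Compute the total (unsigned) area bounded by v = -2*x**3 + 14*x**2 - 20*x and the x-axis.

253/6

The curve meets the x-axis where -2*x**3 + 14*x**2 - 20*x = 0, i.e. -2*x*(x - 5)*(x - 2) = 0, at x = 0, 2, 5.
On [0, 2] the curve lies below the axis; ∫[0,2] (-2*x**3 + 14*x**2 - 20*x) dx = -32/3, giving area 32/3.
On [2, 5] the curve lies above the axis; ∫[2,5] (-2*x**3 + 14*x**2 - 20*x) dx = 63/2, giving area 63/2.
Total area = 32/3 + 63/2 = 253/6.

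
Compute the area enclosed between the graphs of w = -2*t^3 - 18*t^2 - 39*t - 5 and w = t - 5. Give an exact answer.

131/2

Set the curves equal: -2*t^3 - 18*t^2 - 39*t - 5 = t - 5, so -2*t^3 - 18*t^2 - 40*t = 0, which factors as -2*t*(t + 4)*(t + 5) = 0. The curves meet at t = -5, -4, 0.
On [-5, -4], w = t - 5 is on top; that piece has area ∫[-5,-4] (-(-2*t^3 - 18*t^2 - 40*t)) dt = 3/2.
On [-4, 0], w = -2*t^3 - 18*t^2 - 39*t - 5 is on top; that piece has area ∫[-4,0] (-2*t^3 - 18*t^2 - 40*t) dt = 64.
Total enclosed area = 3/2 + 64 = 131/2.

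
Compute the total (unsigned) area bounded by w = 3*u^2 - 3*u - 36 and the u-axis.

343/2

The curve meets the u-axis where 3*u^2 - 3*u - 36 = 0, i.e. 3*(u - 4)*(u + 3) = 0, at u = -3, 4.
On [-3, 4] the curve lies below the axis; ∫[-3,4] (3*u^2 - 3*u - 36) du = -343/2, giving area 343/2.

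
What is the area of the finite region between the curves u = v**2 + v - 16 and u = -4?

343/6

Both boundary curves give u as a function of v, so integrate with respect to v. Setting them equal: v**2 + v - 12 = 0, i.e. (v - 3)*(v + 4) = 0, so they meet at v = -4, 3.
For v in [-4, 3], u = v**2 + v - 16 is on the left; area = ∫[-4,3] (-(v**2 + v - 12)) dv = 343/6.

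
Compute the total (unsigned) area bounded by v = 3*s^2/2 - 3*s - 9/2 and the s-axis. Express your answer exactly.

The curve meets the s-axis where 3*s^2/2 - 3*s - 9/2 = 0, i.e. 3*(s - 3)*(s + 1)/2 = 0, at s = -1, 3.
On [-1, 3] the curve lies below the axis; ∫[-1,3] (3*s^2/2 - 3*s - 9/2) ds = -16, giving area 16.

16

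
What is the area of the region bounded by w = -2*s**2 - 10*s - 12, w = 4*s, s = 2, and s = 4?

On [2, 4], (-2*s**2 - 10*s - 12) - (4*s) = -2*s**2 - 14*s - 12 is ≤ 0 throughout, so the area is a single integral of |-2*s**2 - 14*s - 12|.
∫[2,4] (-2*s**2 - 14*s - 12) ds = -436/3; the area of that piece is 436/3.

436/3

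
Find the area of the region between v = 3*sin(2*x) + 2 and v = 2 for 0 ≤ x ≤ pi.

The difference (3*sin(2*x) + 2) - (2) = 3*sin(2*x) changes sign at x = pi/2 inside [0, pi], so split the integral there.
∫[0,pi/2] (3*sin(2*x)) dx = 3.
∫[pi/2,pi] (3*sin(2*x)) dx = -3; the area of that piece is 3.
Total area = 3 + 3 = 6.

6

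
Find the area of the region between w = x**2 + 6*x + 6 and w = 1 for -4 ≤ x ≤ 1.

59/3

The difference (x**2 + 6*x + 6) - (1) = x**2 + 6*x + 5 changes sign at x = -1 inside [-4, 1], so split the integral there.
∫[-4,-1] (x**2 + 6*x + 5) dx = -9; the area of that piece is 9.
∫[-1,1] (x**2 + 6*x + 5) dx = 32/3.
Total area = 9 + 32/3 = 59/3.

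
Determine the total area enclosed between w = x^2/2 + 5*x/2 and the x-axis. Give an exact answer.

125/12

The curve meets the x-axis where x^2/2 + 5*x/2 = 0, i.e. x*(x + 5)/2 = 0, at x = -5, 0.
On [-5, 0] the curve lies below the axis; ∫[-5,0] (x^2/2 + 5*x/2) dx = -125/12, giving area 125/12.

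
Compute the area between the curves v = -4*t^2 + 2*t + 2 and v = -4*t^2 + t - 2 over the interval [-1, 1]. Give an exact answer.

8

On [-1, 1], (-4*t^2 + 2*t + 2) - (-4*t^2 + t - 2) = t + 4 is ≥ 0 throughout, so the area is a single integral of |t + 4|.
∫[-1,1] (t + 4) dt = 8.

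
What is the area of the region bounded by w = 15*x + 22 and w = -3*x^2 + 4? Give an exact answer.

1/2

Set the curves equal: 15*x + 22 = -3*x^2 + 4, so 3*x^2 + 15*x + 18 = 0, which factors as 3*(x + 2)*(x + 3) = 0. The curves meet at x = -3, -2.
On [-3, -2], w = -3*x^2 + 4 is on top; that piece has area ∫[-3,-2] (-(3*x^2 + 15*x + 18)) dx = 1/2.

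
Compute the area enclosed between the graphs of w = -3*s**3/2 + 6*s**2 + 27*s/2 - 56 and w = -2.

1741/8

Set the curves equal: -3*s**3/2 + 6*s**2 + 27*s/2 - 56 = -2, so -3*s**3/2 + 6*s**2 + 27*s/2 - 54 = 0, which factors as -3*(s - 4)*(s - 3)*(s + 3)/2 = 0. The curves meet at s = -3, 3, 4.
On [-3, 3], w = -2 is on top; that piece has area ∫[-3,3] (-(-3*s**3/2 + 6*s**2 + 27*s/2 - 54)) ds = 216.
On [3, 4], w = -3*s**3/2 + 6*s**2 + 27*s/2 - 56 is on top; that piece has area ∫[3,4] (-3*s**3/2 + 6*s**2 + 27*s/2 - 54) ds = 13/8.
Total enclosed area = 216 + 13/8 = 1741/8.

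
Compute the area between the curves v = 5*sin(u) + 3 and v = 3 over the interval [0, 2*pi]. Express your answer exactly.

The difference (5*sin(u) + 3) - (3) = 5*sin(u) changes sign at u = pi inside [0, 2*pi], so split the integral there.
∫[0,pi] (5*sin(u)) du = 10.
∫[pi,2*pi] (5*sin(u)) du = -10; the area of that piece is 10.
Total area = 10 + 10 = 20.

20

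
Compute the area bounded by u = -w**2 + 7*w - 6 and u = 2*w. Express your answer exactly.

1/6

Both boundary curves give u as a function of w, so integrate with respect to w. Setting them equal: -w**2 + 5*w - 6 = 0, i.e. -(w - 3)*(w - 2) = 0, so they meet at w = 2, 3.
For w in [2, 3], u = -w**2 + 7*w - 6 is on the right; area = ∫[2,3] (-w**2 + 5*w - 6) dw = 1/6.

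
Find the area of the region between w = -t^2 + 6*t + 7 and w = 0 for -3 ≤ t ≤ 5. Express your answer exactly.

272/3

The difference (-t^2 + 6*t + 7) - (0) = -t^2 + 6*t + 7 changes sign at t = -1 inside [-3, 5], so split the integral there.
∫[-3,-1] (-t^2 + 6*t + 7) dt = -56/3; the area of that piece is 56/3.
∫[-1,5] (-t^2 + 6*t + 7) dt = 72.
Total area = 56/3 + 72 = 272/3.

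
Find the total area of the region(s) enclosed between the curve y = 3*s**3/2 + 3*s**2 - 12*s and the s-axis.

74

The curve meets the s-axis where 3*s**3/2 + 3*s**2 - 12*s = 0, i.e. 3*s*(s - 2)*(s + 4)/2 = 0, at s = -4, 0, 2.
On [-4, 0] the curve lies above the axis; ∫[-4,0] (3*s**3/2 + 3*s**2 - 12*s) ds = 64, giving area 64.
On [0, 2] the curve lies below the axis; ∫[0,2] (3*s**3/2 + 3*s**2 - 12*s) ds = -10, giving area 10.
Total area = 64 + 10 = 74.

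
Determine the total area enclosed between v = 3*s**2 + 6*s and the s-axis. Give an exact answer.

The curve meets the s-axis where 3*s**2 + 6*s = 0, i.e. 3*s*(s + 2) = 0, at s = -2, 0.
On [-2, 0] the curve lies below the axis; ∫[-2,0] (3*s**2 + 6*s) ds = -4, giving area 4.

4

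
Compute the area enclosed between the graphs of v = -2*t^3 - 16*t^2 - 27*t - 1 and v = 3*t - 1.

253/6

Set the curves equal: -2*t^3 - 16*t^2 - 27*t - 1 = 3*t - 1, so -2*t^3 - 16*t^2 - 30*t = 0, which factors as -2*t*(t + 3)*(t + 5) = 0. The curves meet at t = -5, -3, 0.
On [-5, -3], v = 3*t - 1 is on top; that piece has area ∫[-5,-3] (-(-2*t^3 - 16*t^2 - 30*t)) dt = 32/3.
On [-3, 0], v = -2*t^3 - 16*t^2 - 27*t - 1 is on top; that piece has area ∫[-3,0] (-2*t^3 - 16*t^2 - 30*t) dt = 63/2.
Total enclosed area = 32/3 + 63/2 = 253/6.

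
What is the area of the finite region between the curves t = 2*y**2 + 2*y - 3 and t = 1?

9

Both boundary curves give t as a function of y, so integrate with respect to y. Setting them equal: 2*y**2 + 2*y - 4 = 0, i.e. 2*(y - 1)*(y + 2) = 0, so they meet at y = -2, 1.
For y in [-2, 1], t = 2*y**2 + 2*y - 3 is on the left; area = ∫[-2,1] (-(2*y**2 + 2*y - 4)) dy = 9.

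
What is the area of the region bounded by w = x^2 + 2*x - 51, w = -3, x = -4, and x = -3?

On [-4, -3], (x^2 + 2*x - 51) - (-3) = x^2 + 2*x - 48 is ≤ 0 throughout, so the area is a single integral of |x^2 + 2*x - 48|.
∫[-4,-3] (x^2 + 2*x - 48) dx = -128/3; the area of that piece is 128/3.

128/3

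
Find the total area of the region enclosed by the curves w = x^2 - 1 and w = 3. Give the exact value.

32/3

Set the curves equal: x^2 - 1 = 3, so x^2 - 4 = 0, which factors as (x - 2)*(x + 2) = 0. The curves meet at x = -2, 2.
On [-2, 2], w = 3 is on top; that piece has area ∫[-2,2] (-(x^2 - 4)) dx = 32/3.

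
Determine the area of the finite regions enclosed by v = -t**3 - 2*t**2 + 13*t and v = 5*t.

Set the curves equal: -t**3 - 2*t**2 + 13*t = 5*t, so -t**3 - 2*t**2 + 8*t = 0, which factors as -t*(t - 2)*(t + 4) = 0. The curves meet at t = -4, 0, 2.
On [-4, 0], v = 5*t is on top; that piece has area ∫[-4,0] (-(-t**3 - 2*t**2 + 8*t)) dt = 128/3.
On [0, 2], v = -t**3 - 2*t**2 + 13*t is on top; that piece has area ∫[0,2] (-t**3 - 2*t**2 + 8*t) dt = 20/3.
Total enclosed area = 128/3 + 20/3 = 148/3.

148/3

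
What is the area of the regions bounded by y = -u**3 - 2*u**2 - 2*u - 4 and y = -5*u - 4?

Set the curves equal: -u**3 - 2*u**2 - 2*u - 4 = -5*u - 4, so -u**3 - 2*u**2 + 3*u = 0, which factors as -u*(u - 1)*(u + 3) = 0. The curves meet at u = -3, 0, 1.
On [-3, 0], y = -5*u - 4 is on top; that piece has area ∫[-3,0] (-(-u**3 - 2*u**2 + 3*u)) du = 45/4.
On [0, 1], y = -u**3 - 2*u**2 - 2*u - 4 is on top; that piece has area ∫[0,1] (-u**3 - 2*u**2 + 3*u) du = 7/12.
Total enclosed area = 45/4 + 7/12 = 71/6.

71/6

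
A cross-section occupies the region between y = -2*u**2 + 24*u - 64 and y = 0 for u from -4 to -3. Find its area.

On [-4, -3], (-2*u**2 + 24*u - 64) - (0) = -2*u**2 + 24*u - 64 is ≤ 0 throughout, so the area is a single integral of |-2*u**2 + 24*u - 64|.
∫[-4,-3] (-2*u**2 + 24*u - 64) du = -518/3; the area of that piece is 518/3.

518/3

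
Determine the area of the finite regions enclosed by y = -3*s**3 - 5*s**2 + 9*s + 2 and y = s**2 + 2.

Set the curves equal: -3*s**3 - 5*s**2 + 9*s + 2 = s**2 + 2, so -3*s**3 - 6*s**2 + 9*s = 0, which factors as -3*s*(s - 1)*(s + 3) = 0. The curves meet at s = -3, 0, 1.
On [-3, 0], y = s**2 + 2 is on top; that piece has area ∫[-3,0] (-(-3*s**3 - 6*s**2 + 9*s)) ds = 135/4.
On [0, 1], y = -3*s**3 - 5*s**2 + 9*s + 2 is on top; that piece has area ∫[0,1] (-3*s**3 - 6*s**2 + 9*s) ds = 7/4.
Total enclosed area = 135/4 + 7/4 = 71/2.

71/2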